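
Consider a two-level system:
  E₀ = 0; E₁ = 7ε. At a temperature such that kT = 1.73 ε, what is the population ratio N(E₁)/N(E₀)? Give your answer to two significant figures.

0.017

n₁/n₀ = exp[−(E₁−E₀)/kT] = exp(−(7ε)/(1.73ε)) = exp(-4.046) = 0.017.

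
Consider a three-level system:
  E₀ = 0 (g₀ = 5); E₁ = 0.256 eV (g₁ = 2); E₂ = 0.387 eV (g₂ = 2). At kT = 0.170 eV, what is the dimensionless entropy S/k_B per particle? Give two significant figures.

1.9

Eᵢ/kT = 0, 1.506, 2.276.
Z = Σ gᵢe^(−Eᵢ/kT) = 5·e^(−0) + 2·e^(−1.506) + 2·e^(−2.276) = 5.000 + 0.4436 + 0.2054 = 5.649.
⟨E⟩ = Σ EᵢPᵢ = 0.03417 eV.
S/k_B = ln Z + ⟨E⟩/kT = ln(5.649) + 0.03417/0.170 = 1.731 + 0.2010 = 1.9.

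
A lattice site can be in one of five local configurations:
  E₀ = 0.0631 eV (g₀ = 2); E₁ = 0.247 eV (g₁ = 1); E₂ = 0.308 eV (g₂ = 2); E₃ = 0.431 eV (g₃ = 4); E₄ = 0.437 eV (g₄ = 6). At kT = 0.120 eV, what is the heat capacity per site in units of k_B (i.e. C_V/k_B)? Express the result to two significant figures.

Eᵢ/kT = 0.5258, 2.058, 2.567, 3.592, 3.642.
Z = Σ gᵢe^(−Eᵢ/kT) = 2·e^(−0.5258) + 1·e^(−2.058) + 2·e^(−2.567) + 4·e^(−3.592) + 6·e^(−3.642) = 1.182 + 0.1277 + 0.1535 + 0.1102 + 0.1572 = 1.731.
⟨E⟩ = 0.1557 eV, ⟨E²⟩ = 0.04480 eV².
C_V/k_B = (⟨E²⟩ − ⟨E⟩²)/(kT)² = (0.04480 − 0.02424)/0.01440 = 1.4.

1.4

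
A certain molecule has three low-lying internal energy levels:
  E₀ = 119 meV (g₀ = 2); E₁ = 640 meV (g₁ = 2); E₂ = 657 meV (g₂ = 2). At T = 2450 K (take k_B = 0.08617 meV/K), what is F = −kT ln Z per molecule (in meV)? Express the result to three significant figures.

-59.2 meV

k_BT = 0.08617 × 2450 K = 211.12 meV.
Eᵢ/kT = 0.56366, 3.0315, 3.1120.
Z = Σ gᵢe^(−Eᵢ/kT) = 2·e^(−0.56366) + 2·e^(−3.0315) + 2·e^(−3.1120) = 1.1382 + 0.096486 + 0.089024 = 1.3237.
F = −kT ln Z = −211.12 × ln(1.3237) = −211.12 × 0.28043 = -59.2 meV.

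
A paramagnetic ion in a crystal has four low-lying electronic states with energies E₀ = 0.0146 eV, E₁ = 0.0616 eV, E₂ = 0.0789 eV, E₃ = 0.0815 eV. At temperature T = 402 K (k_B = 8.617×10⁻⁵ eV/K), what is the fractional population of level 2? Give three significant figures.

0.100

k_BT = 8.617×10⁻⁵ × 402 K = 0.034640 eV.
Eᵢ/kT = 0.42148, 1.7783, 2.2777, 2.3528.
Z = Σ e^(−Eᵢ/kT) = e^(−0.42148) + e^(−1.7783) + e^(−2.2777) + e^(−2.3528) = 0.65608 + 0.16893 + 0.10252 + 0.095103 = 1.0226.
P₂ = e^(−E₂/kT) / Z = 0.10252/1.0226 = 0.100.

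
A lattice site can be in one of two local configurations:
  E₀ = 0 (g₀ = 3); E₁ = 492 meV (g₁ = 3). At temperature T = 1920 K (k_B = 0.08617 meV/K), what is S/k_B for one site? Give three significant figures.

1.29

k_BT = 0.08617 × 1920 K = 165.45 meV.
Eᵢ/kT = 0, 2.9737.
Z = Σ gᵢe^(−Eᵢ/kT) = 3·e^(−0) + 3·e^(−2.9737) = 3.0000 + 0.15334 = 3.1533.
⟨E⟩ = Σ EᵢPᵢ = 23.925 meV.
S/k_B = ln Z + ⟨E⟩/kT = ln(3.1533) + 23.925/165.45 = 1.1484 + 0.14461 = 1.29.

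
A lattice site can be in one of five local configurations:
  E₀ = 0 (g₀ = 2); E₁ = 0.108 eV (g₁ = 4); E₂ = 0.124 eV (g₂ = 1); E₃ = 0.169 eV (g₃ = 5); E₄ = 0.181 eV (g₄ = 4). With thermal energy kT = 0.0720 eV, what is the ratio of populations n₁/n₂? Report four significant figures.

4.995

n₁/n₂ = (g₁/g₂) exp[−(E₁−E₂)/kT] = (4/1) × exp(−(-0.016 eV)/(0.0720 eV)) = (4/1) × exp(0.222222) = 4.995.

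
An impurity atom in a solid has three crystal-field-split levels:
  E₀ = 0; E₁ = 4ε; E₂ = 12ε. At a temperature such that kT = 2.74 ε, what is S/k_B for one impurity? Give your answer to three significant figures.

0.535

Eᵢ/kT = 0, 1.4599, 4.3796.
Z = Σ e^(−Eᵢ/kT) = e^(−0) + e^(−1.4599) + e^(−4.3796) = 1.0000 + 0.23226 + 0.012530 = 1.2448.
⟨E⟩ = Σ EᵢPᵢ = 0.86713 ε.
S/k_B = ln Z + ⟨E⟩/kT = ln(1.2448) + 0.86713/2.74 = 0.21897 + 0.31647 = 0.535.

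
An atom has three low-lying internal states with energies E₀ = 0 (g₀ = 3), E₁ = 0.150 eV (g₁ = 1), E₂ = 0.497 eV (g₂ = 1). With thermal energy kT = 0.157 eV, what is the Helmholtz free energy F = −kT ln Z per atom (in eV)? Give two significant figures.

-0.19 eV

Eᵢ/kT = 0, 0.9554, 3.166.
Z = Σ gᵢe^(−Eᵢ/kT) = 3·e^(−0) + 1·e^(−0.9554) + 1·e^(−3.166) = 3.000 + 0.3847 + 0.04217 = 3.427.
F = −kT ln Z = −0.157 × ln(3.427) = −0.157 × 1.232 = -0.19 eV.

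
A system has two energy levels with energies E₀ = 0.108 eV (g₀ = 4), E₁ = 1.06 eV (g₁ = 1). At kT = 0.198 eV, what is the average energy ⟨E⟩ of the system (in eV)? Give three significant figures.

Eᵢ/kT = 0.54545, 5.3535.
Z = Σ gᵢe^(−Eᵢ/kT) = 4·e^(−0.54545) + 1·e^(−5.3535) = 2.3183 + 0.0047316 = 2.3230.
⟨E⟩ = Σ Eᵢ gᵢe^(−Eᵢ/kT) / Z = (0.108·2.3183 + 1.06·0.0047316) / 2.3230 = 0.110 eV.

0.110 eV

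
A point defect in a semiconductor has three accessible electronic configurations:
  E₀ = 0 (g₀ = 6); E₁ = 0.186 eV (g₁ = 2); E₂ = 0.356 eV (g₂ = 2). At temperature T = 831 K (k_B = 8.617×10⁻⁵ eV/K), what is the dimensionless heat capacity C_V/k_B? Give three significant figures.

0.213

k_BT = 8.617×10⁻⁵ × 831 K = 0.071607 eV.
Eᵢ/kT = 0, 2.5975, 4.9716.
Z = Σ gᵢe^(−Eᵢ/kT) = 6·e^(−0) + 2·e^(−2.5975) + 2·e^(−4.9716) = 6.0000 + 0.14892 + 0.013864 = 6.1628.
⟨E⟩ = 0.0052954 eV, ⟨E²⟩ = 0.0011211 eV².
C_V/k_B = (⟨E²⟩ − ⟨E⟩²)/(kT)² = (0.0011211 − 0.000028041)/0.0051276 = 0.213.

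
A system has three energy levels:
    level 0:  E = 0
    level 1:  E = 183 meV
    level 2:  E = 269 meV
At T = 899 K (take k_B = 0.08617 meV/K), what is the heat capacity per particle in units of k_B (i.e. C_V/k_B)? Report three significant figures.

k_BT = 0.08617 × 899 K = 77.467 meV.
Eᵢ/kT = 0, 2.3623, 3.4724.
Z = Σ e^(−Eᵢ/kT) = e^(−0) + e^(−2.3623) + e^(−3.4724) = 1.0000 + 0.094203 + 0.031042 = 1.1252.
⟨E⟩ = 22.742 meV, ⟨E²⟩ = 4800.0 meV².
C_V/k_B = (⟨E²⟩ − ⟨E⟩²)/(kT)² = (4800.0 − 517.20)/6001.1 = 0.714.

0.714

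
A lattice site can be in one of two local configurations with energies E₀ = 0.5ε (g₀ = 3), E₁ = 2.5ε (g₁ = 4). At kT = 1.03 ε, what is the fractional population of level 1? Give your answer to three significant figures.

Eᵢ/kT = 0.48544, 2.4272.
Z = Σ gᵢe^(−Eᵢ/kT) = 3·e^(−0.48544) + 4·e^(−2.4272) = 1.8463 + 0.35313 = 2.1994.
P₁ = g₁ e^(−E₁/kT) / Z = 0.35313/2.1994 = 0.161.

0.161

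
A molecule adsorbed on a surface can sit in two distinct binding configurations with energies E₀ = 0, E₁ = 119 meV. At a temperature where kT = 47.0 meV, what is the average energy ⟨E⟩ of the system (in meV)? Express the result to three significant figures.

Eᵢ/kT = 0, 2.5319.
Z = Σ e^(−Eᵢ/kT) = e^(−0) + e^(−2.5319) = 1.0000 + 0.079508 = 1.0795.
⟨E⟩ = Σ Eᵢ e^(−Eᵢ/kT) / Z = (0·1.0000 + 119·0.079508) / 1.0795 = 8.76 meV.

8.76 meV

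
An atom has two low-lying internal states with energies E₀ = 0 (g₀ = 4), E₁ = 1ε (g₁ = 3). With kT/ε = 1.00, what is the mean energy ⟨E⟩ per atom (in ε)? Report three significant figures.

Eᵢ/kT = 0, 1.0000.
Z = Σ gᵢe^(−Eᵢ/kT) = 4·e^(−0) + 3·e^(−1.0000) = 4.0000 + 1.1036 = 5.1036.
⟨E⟩ = Σ Eᵢ gᵢe^(−Eᵢ/kT) / Z = (0·4.0000 + 1·1.1036) / 5.1036 = 0.216 ε.

0.216 ε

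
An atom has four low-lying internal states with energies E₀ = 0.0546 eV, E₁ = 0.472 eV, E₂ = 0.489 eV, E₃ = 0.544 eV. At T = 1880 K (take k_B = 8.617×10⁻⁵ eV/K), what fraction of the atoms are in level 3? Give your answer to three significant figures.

0.0409

k_BT = 8.617×10⁻⁵ × 1880 K = 0.16200 eV.
Eᵢ/kT = 0.33704, 2.9136, 3.0185, 3.3580.
Z = Σ e^(−Eᵢ/kT) = e^(−0.33704) + e^(−2.9136) + e^(−3.0185) + e^(−3.3580) = 0.71388 + 0.054280 + 0.048874 + 0.034805 = 0.85184.
P₃ = e^(−E₃/kT) / Z = 0.034805/0.85184 = 0.0409.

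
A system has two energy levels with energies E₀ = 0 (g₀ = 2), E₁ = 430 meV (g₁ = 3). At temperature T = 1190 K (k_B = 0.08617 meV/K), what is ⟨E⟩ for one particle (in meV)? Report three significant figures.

k_BT = 0.08617 × 1190 K = 102.54 meV.
Eᵢ/kT = 0, 4.1935.
Z = Σ gᵢe^(−Eᵢ/kT) = 2·e^(−0) + 3·e^(−4.1935) = 2.0000 + 0.045280 = 2.0453.
⟨E⟩ = Σ Eᵢ gᵢe^(−Eᵢ/kT) / Z = (0·2.0000 + 430·0.045280) / 2.0453 = 9.52 meV.

9.52 meV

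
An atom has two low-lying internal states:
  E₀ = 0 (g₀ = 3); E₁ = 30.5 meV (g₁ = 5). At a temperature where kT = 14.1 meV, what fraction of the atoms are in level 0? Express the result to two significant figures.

Eᵢ/kT = 0, 2.163.
Z = Σ gᵢe^(−Eᵢ/kT) = 3·e^(−0) + 5·e^(−2.163) = 3.000 + 0.5749 = 3.575.
P₀ = g₀ e^(−E₀/kT) / Z = 3.000/3.575 = 0.84.

0.84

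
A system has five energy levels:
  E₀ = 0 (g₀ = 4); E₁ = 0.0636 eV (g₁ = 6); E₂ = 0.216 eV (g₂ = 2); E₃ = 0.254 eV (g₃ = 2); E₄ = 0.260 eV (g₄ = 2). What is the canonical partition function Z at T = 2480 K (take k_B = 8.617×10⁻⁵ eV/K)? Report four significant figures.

k_BT = 8.617×10⁻⁵ × 2480 K = 0.213702 eV.
Eᵢ/kT = 0, 0.297611, 1.01075, 1.18857, 1.21665.
Z = Σ gᵢe^(−Eᵢ/kT) = 4·e^(−0) + 6·e^(−0.297611) + 2·e^(−1.01075) + 2·e^(−1.18857) + 2·e^(−1.21665) = 4.00000 + 4.45554 + 0.727892 + 0.609313 + 0.592442 = 10.3852.

Z = 10.39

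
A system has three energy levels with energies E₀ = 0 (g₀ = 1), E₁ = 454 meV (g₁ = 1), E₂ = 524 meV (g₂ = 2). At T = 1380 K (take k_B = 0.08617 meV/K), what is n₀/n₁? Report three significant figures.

45.5

k_BT = 0.08617 × 1380 K = 118.91 meV.
n₀/n₁ = (g₀/g₁) exp[−(E₀−E₁)/kT] = (1/1) × exp(−(-454 meV)/(118.91 meV)) = (1/1) × exp(3.8180) = 45.5.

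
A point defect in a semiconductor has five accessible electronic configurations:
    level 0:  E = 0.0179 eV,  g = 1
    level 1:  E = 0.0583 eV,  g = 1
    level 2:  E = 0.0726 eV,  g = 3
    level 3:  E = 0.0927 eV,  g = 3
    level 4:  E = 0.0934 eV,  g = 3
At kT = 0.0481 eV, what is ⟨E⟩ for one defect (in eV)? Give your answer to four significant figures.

Eᵢ/kT = 0.372141, 1.21206, 1.50936, 1.92723, 1.94179.
Z = Σ gᵢe^(−Eᵢ/kT) = 1·e^(−0.372141) + 1·e^(−1.21206) + 3·e^(−1.50936) + 3·e^(−1.92723) + 3·e^(−1.94179) = 0.689257 + 0.297584 + 0.663154 + 0.436652 + 0.430341 = 2.51699.
⟨E⟩ = Σ Eᵢ gᵢe^(−Eᵢ/kT) / Z = (0.0179·0.689257 + 0.0583·0.297584 + 0.0726·0.663154 + 0.0927·0.436652 + 0.0934·0.430341) / 2.51699 = 0.06297 eV.

0.06297 eV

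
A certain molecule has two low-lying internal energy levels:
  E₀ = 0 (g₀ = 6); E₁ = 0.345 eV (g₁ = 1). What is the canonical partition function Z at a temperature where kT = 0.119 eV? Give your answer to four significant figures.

Z = 6.055

Eᵢ/kT = 0, 2.89916.
Z = Σ gᵢe^(−Eᵢ/kT) = 6·e^(−0) + 1·e^(−2.89916) = 6.00000 + 0.0550695 = 6.05507.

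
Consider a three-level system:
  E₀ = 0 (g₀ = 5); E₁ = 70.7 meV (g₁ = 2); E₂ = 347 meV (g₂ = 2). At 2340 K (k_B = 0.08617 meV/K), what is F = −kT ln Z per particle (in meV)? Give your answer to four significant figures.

k_BT = 0.08617 × 2340 K = 201.638 meV.
Eᵢ/kT = 0, 0.350628, 1.72091.
Z = Σ gᵢe^(−Eᵢ/kT) = 5·e^(−0) + 2·e^(−0.350628) + 2·e^(−1.72091) = 5.00000 + 1.40849 + 0.357807 = 6.76630.
F = −kT ln Z = −201.638 × ln(6.76630) = −201.638 × 1.91195 = -385.5 meV.

-385.5 meV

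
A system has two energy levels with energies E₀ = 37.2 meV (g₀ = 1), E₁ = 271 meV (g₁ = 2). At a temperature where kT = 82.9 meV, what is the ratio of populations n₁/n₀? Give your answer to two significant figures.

0.12

n₁/n₀ = (g₁/g₀) exp[−(E₁−E₀)/kT] = (2/1) × exp(−(233.8 meV)/(82.9 meV)) = (2/1) × exp(-2.820) = 0.12.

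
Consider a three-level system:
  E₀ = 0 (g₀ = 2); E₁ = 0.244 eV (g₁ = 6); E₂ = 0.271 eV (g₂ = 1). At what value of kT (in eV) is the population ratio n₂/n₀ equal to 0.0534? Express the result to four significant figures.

0.1212 eV

n₂/n₀ = (g₂/g₀) exp[−(E₂−E₀)/kT] = 0.0534.
⇒ (E₂−E₀)/kT = ln((1/2)/0.0534) = ln(9.36330) = 2.23680.
kT = 0.271 eV / 2.23680 = 0.1212 eV.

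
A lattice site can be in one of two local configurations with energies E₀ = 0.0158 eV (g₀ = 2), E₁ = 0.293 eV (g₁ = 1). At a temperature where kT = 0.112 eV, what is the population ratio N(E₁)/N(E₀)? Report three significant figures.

n₁/n₀ = (g₁/g₀) exp[−(E₁−E₀)/kT] = (1/2) × exp(−(0.2772 eV)/(0.112 eV)) = (1/2) × exp(-2.4750) = 0.0421.

0.0421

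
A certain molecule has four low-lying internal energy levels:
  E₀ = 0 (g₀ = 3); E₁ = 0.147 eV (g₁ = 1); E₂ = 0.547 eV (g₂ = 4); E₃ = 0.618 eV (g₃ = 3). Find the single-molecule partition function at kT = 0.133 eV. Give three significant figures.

Z = 3.43

Eᵢ/kT = 0, 1.1053, 4.1128, 4.6466.
Z = Σ gᵢe^(−Eᵢ/kT) = 3·e^(−0) + 1·e^(−1.1053) + 4·e^(−4.1128) + 3·e^(−4.6466) = 3.0000 + 0.33111 + 0.065448 + 0.028783 = 3.4253.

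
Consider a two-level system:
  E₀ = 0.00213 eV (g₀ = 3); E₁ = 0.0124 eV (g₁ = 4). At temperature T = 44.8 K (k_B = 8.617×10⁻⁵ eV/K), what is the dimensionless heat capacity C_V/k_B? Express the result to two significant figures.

0.55

k_BT = 8.617×10⁻⁵ × 44.8 K = 0.003860 eV.
Eᵢ/kT = 0.5518, 3.212.
Z = Σ gᵢe^(−Eᵢ/kT) = 3·e^(−0.5518) + 4·e^(−3.212) = 1.728 + 0.1611 = 1.889.
⟨E⟩ = 0.003006 eV, ⟨E²⟩ = 0.00001726 eV².
C_V/k_B = (⟨E²⟩ − ⟨E⟩²)/(kT)² = (0.00001726 − 0.000009036)/0.00001490 = 0.55.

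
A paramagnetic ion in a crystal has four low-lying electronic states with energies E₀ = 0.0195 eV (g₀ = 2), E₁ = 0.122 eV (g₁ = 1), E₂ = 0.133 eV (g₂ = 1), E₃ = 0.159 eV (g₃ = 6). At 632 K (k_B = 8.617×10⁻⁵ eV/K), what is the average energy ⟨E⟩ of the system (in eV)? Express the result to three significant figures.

0.0539 eV

k_BT = 8.617×10⁻⁵ × 632 K = 0.054459 eV.
Eᵢ/kT = 0.35807, 2.2402, 2.4422, 2.9196.
Z = Σ gᵢe^(−Eᵢ/kT) = 2·e^(−0.35807) + 1·e^(−2.2402) + 1·e^(−2.4422) + 6·e^(−2.9196) = 1.3980 + 0.10644 + 0.086969 + 0.32373 = 1.9151.
⟨E⟩ = Σ Eᵢ gᵢe^(−Eᵢ/kT) / Z = (0.0195·1.3980 + 0.122·0.10644 + 0.133·0.086969 + 0.159·0.32373) / 1.9151 = 0.0539 eV.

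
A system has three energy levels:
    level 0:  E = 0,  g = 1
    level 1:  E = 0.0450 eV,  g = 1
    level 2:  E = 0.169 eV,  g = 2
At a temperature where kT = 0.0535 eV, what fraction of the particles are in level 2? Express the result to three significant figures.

Eᵢ/kT = 0, 0.84112, 3.1589.
Z = Σ gᵢe^(−Eᵢ/kT) = 1·e^(−0) + 1·e^(−0.84112) + 2·e^(−3.1589) = 1.0000 + 0.43123 + 0.084945 = 1.5162.
P₂ = g₂ e^(−E₂/kT) / Z = 0.084945/1.5162 = 0.0560.

0.0560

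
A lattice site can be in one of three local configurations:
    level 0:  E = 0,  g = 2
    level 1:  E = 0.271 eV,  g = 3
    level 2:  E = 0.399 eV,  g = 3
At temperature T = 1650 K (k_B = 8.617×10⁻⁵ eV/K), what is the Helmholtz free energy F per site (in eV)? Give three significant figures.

-0.137 eV

k_BT = 8.617×10⁻⁵ × 1650 K = 0.14218 eV.
Eᵢ/kT = 0, 1.9060, 2.8063.
Z = Σ gᵢe^(−Eᵢ/kT) = 2·e^(−0) + 3·e^(−1.9060) + 3·e^(−2.8063) = 2.0000 + 0.44602 + 0.18128 = 2.6273.
F = −kT ln Z = −0.14218 × ln(2.6273) = −0.14218 × 0.96596 = -0.137 eV.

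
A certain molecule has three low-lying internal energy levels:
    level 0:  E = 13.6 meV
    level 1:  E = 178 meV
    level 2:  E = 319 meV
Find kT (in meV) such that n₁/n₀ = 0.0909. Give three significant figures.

68.6 meV

n₁/n₀ = exp[−(E₁−E₀)/kT] = 0.0909.
⇒ (E₁−E₀)/kT = ln(1/0.0909) = ln(11.001) = 2.3980.
kT = 164.4 meV / 2.3980 = 68.6 meV.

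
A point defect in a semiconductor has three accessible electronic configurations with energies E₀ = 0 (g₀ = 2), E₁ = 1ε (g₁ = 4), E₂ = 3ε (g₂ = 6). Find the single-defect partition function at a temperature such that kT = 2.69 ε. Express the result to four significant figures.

Z = 6.725

Eᵢ/kT = 0, 0.371747, 1.11524.
Z = Σ gᵢe^(−Eᵢ/kT) = 2·e^(−0) + 4·e^(−0.371747) + 6·e^(−1.11524) = 2.00000 + 2.75811 + 1.96702 = 6.72513.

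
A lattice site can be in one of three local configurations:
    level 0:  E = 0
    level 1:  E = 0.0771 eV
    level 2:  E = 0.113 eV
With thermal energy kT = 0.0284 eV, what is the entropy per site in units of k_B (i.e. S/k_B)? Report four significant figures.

0.3158

Eᵢ/kT = 0, 2.71479, 3.97887.
Z = Σ e^(−Eᵢ/kT) = e^(−0) + e^(−2.71479) + e^(−3.97887) = 1.00000 + 0.0662189 + 0.0187068 = 1.08493.
⟨E⟩ = Σ EᵢPᵢ = 0.00665420 eV.
S/k_B = ln Z + ⟨E⟩/kT = ln(1.08493) + 0.00665420/0.0284 = 0.0815155 + 0.234303 = 0.3158.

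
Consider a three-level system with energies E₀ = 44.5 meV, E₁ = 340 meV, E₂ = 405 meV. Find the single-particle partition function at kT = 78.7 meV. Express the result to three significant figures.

Eᵢ/kT = 0.56544, 4.3202, 5.1461.
Z = Σ e^(−Eᵢ/kT) = e^(−0.56544) + e^(−4.3202) + e^(−5.1461) = 0.56811 + 0.013297 + 0.0058221 = 0.58723.

Z = 0.587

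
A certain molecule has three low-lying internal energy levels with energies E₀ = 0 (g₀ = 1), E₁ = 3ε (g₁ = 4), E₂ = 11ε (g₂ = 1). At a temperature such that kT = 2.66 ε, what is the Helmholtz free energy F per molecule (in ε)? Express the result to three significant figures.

-2.23 ε

Eᵢ/kT = 0, 1.1278, 4.1353.
Z = Σ gᵢe^(−Eᵢ/kT) = 1·e^(−0) + 4·e^(−1.1278) + 1·e^(−4.1353) = 1.0000 + 1.2950 + 0.015998 = 2.3110.
F = −kT ln Z = −2.66 × ln(2.3110) = −2.66 × 0.83768 = -2.23 ε.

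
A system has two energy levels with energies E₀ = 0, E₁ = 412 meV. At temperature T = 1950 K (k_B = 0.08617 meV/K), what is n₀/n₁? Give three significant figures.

k_BT = 0.08617 × 1950 K = 168.03 meV.
n₀/n₁ = exp[−(E₀−E₁)/kT] = exp(−(-412 meV)/(168.03 meV)) = exp(2.4519) = 11.6.

11.6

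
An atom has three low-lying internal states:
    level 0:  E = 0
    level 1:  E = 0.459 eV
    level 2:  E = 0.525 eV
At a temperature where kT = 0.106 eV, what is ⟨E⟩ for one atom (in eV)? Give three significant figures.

0.00956 eV

Eᵢ/kT = 0, 4.3302, 4.9528.
Z = Σ e^(−Eᵢ/kT) = e^(−0) + e^(−4.3302) + e^(−4.9528) = 1.0000 + 0.013165 + 0.0070636 = 1.0202.
⟨E⟩ = Σ Eᵢ e^(−Eᵢ/kT) / Z = (0·1.0000 + 0.459·0.013165 + 0.525·0.0070636) / 1.0202 = 0.00956 eV.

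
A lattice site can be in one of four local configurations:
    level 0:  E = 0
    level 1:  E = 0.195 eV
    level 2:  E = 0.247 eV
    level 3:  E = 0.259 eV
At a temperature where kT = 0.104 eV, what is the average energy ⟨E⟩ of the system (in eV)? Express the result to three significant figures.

0.0559 eV

Eᵢ/kT = 0, 1.8750, 2.3750, 2.4904.
Z = Σ e^(−Eᵢ/kT) = e^(−0) + e^(−1.8750) + e^(−2.3750) + e^(−2.4904) = 1.0000 + 0.15335 + 0.093014 + 0.082877 = 1.3292.
⟨E⟩ = Σ Eᵢ e^(−Eᵢ/kT) / Z = (0·1.0000 + 0.195·0.15335 + 0.247·0.093014 + 0.259·0.082877) / 1.3292 = 0.0559 eV.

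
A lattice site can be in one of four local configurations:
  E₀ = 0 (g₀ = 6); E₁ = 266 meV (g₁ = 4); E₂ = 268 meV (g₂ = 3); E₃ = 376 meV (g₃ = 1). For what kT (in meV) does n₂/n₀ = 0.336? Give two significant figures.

n₂/n₀ = (g₂/g₀) exp[−(E₂−E₀)/kT] = 0.336.
⇒ (E₂−E₀)/kT = ln((3/6)/0.336) = ln(1.488) = 0.3974.
kT = 268 meV / 0.3974 = 670 meV.

670 meV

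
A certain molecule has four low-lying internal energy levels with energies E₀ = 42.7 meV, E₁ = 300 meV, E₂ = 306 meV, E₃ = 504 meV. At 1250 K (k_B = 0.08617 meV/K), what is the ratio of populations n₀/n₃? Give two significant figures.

72

k_BT = 0.08617 × 1250 K = 107.7 meV.
n₀/n₃ = exp[−(E₀−E₃)/kT] = exp(−(-461.3 meV)/(107.7 meV)) = exp(4.283) = 72.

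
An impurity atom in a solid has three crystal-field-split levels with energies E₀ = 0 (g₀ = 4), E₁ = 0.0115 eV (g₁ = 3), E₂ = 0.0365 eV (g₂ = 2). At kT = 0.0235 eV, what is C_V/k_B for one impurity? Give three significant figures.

Eᵢ/kT = 0, 0.48936, 1.5532.
Z = Σ gᵢe^(−Eᵢ/kT) = 4·e^(−0) + 3·e^(−0.48936) + 2·e^(−1.5532) = 4.0000 + 1.8391 + 0.42314 = 6.2622.
⟨E⟩ = 0.0058437 eV, ⟨E²⟩ = 0.00012886 eV².
C_V/k_B = (⟨E²⟩ − ⟨E⟩²)/(kT)² = (0.00012886 − 0.000034149)/0.00055225 = 0.172.

0.172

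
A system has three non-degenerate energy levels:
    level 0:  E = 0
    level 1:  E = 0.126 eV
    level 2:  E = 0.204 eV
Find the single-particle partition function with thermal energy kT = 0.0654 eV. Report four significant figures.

Z = 1.190

Eᵢ/kT = 0, 1.92661, 3.11927.
Z = Σ e^(−Eᵢ/kT) = e^(−0) + e^(−1.92661) + e^(−3.11927) = 1.00000 + 0.145641 + 0.0441894 = 1.18983.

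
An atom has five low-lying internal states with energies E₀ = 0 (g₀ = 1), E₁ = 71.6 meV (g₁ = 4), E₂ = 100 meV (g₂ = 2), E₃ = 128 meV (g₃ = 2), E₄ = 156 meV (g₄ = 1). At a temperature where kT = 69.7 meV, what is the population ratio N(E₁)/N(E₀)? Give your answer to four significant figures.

n₁/n₀ = (g₁/g₀) exp[−(E₁−E₀)/kT] = (4/1) × exp(−(71.6 meV)/(69.7 meV)) = (4/1) × exp(-1.02726) = 1.432.

1.432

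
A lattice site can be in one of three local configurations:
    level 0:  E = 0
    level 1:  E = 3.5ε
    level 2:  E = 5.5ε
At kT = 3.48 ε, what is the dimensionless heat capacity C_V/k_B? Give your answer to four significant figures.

0.3681

Eᵢ/kT = 0, 1.00575, 1.58046.
Z = Σ e^(−Eᵢ/kT) = e^(−0) + e^(−1.00575) + e^(−1.58046) = 1.00000 + 0.365770 + 0.205880 = 1.57165.
⟨E⟩ = 1.53503 ε, ⟨E²⟩ = 6.81357 ε².
C_V/k_B = (⟨E²⟩ − ⟨E⟩²)/(kT)² = (6.81357 − 2.35632)/12.1104 = 0.3681.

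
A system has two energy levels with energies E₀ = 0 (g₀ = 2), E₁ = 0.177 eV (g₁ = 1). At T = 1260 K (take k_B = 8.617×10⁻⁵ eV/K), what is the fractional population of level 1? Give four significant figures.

k_BT = 8.617×10⁻⁵ × 1260 K = 0.108574 eV.
Eᵢ/kT = 0, 1.63022.
Z = Σ gᵢe^(−Eᵢ/kT) = 2·e^(−0) + 1·e^(−1.63022) = 2.00000 + 0.195886 = 2.19589.
P₁ = g₁ e^(−E₁/kT) / Z = 0.195886/2.19589 = 0.08921.

0.08921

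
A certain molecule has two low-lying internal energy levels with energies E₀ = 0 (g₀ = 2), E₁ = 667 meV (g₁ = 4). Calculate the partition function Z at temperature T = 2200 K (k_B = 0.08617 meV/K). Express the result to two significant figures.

k_BT = 0.08617 × 2200 K = 189.6 meV.
Eᵢ/kT = 0, 3.518.
Z = Σ gᵢe^(−Eᵢ/kT) = 2·e^(−0) + 4·e^(−3.518) = 2.000 + 0.1186 = 2.119.

Z = 2.1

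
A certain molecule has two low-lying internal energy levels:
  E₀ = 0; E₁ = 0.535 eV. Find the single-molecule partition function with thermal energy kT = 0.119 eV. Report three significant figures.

Z = 1.01

Eᵢ/kT = 0, 4.4958.
Z = Σ e^(−Eᵢ/kT) = e^(−0) + e^(−4.4958) = 1.0000 + 0.011156 = 1.0112.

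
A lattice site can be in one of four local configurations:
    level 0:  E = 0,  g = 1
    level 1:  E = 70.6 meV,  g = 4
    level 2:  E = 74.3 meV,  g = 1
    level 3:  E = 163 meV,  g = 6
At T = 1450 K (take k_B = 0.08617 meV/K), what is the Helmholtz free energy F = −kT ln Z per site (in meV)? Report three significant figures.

k_BT = 0.08617 × 1450 K = 124.95 meV.
Eᵢ/kT = 0, 0.56503, 0.59464, 1.3045.
Z = Σ gᵢe^(−Eᵢ/kT) = 1·e^(−0) + 4·e^(−0.56503) + 1·e^(−0.59464) + 6·e^(−1.3045) = 1.0000 + 2.2734 + 0.55176 + 1.6278 = 5.4530.
F = −kT ln Z = −124.95 × ln(5.4530) = −124.95 × 1.6962 = -212 meV.

-212 meV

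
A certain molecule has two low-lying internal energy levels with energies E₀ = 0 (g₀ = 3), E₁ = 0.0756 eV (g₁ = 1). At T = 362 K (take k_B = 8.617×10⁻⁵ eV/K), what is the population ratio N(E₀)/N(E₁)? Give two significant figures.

34

k_BT = 8.617×10⁻⁵ × 362 K = 0.03119 eV.
n₀/n₁ = (g₀/g₁) exp[−(E₀−E₁)/kT] = (3/1) × exp(−(-0.0756 eV)/(0.03119 eV)) = (3/1) × exp(2.424) = 34.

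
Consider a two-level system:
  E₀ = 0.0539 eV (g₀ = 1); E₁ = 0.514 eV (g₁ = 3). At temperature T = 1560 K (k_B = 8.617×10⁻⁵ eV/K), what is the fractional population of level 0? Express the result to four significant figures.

k_BT = 8.617×10⁻⁵ × 1560 K = 0.134425 eV.
Eᵢ/kT = 0.400967, 3.82369.
Z = Σ gᵢe^(−Eᵢ/kT) = 1·e^(−0.400967) + 3·e^(−3.82369) = 0.669672 + 0.0655411 = 0.735213.
P₀ = g₀ e^(−E₀/kT) / Z = 0.669672/0.735213 = 0.9109.

0.9109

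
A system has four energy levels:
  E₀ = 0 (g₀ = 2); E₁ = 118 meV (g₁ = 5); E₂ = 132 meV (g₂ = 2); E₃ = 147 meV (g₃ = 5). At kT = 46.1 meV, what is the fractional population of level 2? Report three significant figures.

0.0422

Eᵢ/kT = 0, 2.5597, 2.8633, 3.1887.
Z = Σ gᵢe^(−Eᵢ/kT) = 2·e^(−0) + 5·e^(−2.5597) + 2·e^(−2.8633) + 5·e^(−3.1887) = 2.0000 + 0.38664 + 0.11416 + 0.20613 = 2.7069.
P₂ = g₂ e^(−E₂/kT) / Z = 0.11416/2.7069 = 0.0422.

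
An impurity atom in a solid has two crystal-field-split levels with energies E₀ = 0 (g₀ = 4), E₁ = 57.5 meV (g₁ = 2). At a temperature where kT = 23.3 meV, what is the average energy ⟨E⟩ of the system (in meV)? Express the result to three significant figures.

2.34 meV

Eᵢ/kT = 0, 2.4678.
Z = Σ gᵢe^(−Eᵢ/kT) = 4·e^(−0) + 2·e^(−2.4678) = 4.0000 + 0.16954 = 4.1695.
⟨E⟩ = Σ Eᵢ gᵢe^(−Eᵢ/kT) / Z = (0·4.0000 + 57.5·0.16954) / 4.1695 = 2.34 meV.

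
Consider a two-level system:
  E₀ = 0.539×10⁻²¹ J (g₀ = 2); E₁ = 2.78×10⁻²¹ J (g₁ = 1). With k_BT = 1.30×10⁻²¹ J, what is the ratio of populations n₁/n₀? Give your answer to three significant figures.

n₁/n₀ = (g₁/g₀) exp[−(E₁−E₀)/kT] = (1/2) × exp(−(2.241 ×10⁻²¹ J)/(1.30 ×10⁻²¹ J)) = (1/2) × exp(-1.7238) = 0.0892.

0.0892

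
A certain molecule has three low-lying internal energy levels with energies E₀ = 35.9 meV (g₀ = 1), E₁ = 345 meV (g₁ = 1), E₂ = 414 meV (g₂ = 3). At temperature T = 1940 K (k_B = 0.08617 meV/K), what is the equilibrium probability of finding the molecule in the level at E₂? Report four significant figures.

0.2126

k_BT = 0.08617 × 1940 K = 167.170 meV.
Eᵢ/kT = 0.214751, 2.06377, 2.47652.
Z = Σ gᵢe^(−Eᵢ/kT) = 1·e^(−0.214751) + 1·e^(−2.06377) + 3·e^(−2.47652) = 0.806742 + 0.126974 + 0.252105 = 1.18582.
P₂ = g₂ e^(−E₂/kT) / Z = 0.252105/1.18582 = 0.2126.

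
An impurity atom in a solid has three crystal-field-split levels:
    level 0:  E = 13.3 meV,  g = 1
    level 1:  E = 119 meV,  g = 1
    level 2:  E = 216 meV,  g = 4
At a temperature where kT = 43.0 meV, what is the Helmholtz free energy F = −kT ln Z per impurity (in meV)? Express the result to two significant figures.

8.4 meV

Eᵢ/kT = 0.3093, 2.767, 5.023.
Z = Σ gᵢe^(−Eᵢ/kT) = 1·e^(−0.3093) + 1·e^(−2.767) + 4·e^(−5.023) = 0.7340 + 0.06285 + 0.02634 = 0.8232.
F = −kT ln Z = −43.0 × ln(0.8232) = −43.0 × -0.1946 = 8.4 meV.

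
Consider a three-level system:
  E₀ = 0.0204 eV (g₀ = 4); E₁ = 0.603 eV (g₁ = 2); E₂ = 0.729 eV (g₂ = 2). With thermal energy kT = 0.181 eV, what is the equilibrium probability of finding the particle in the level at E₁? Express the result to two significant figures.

Eᵢ/kT = 0.1127, 3.331, 4.028.
Z = Σ gᵢe^(−Eᵢ/kT) = 4·e^(−0.1127) + 2·e^(−3.331) + 2·e^(−4.028) = 3.574 + 0.07151 + 0.03562 = 3.681.
P₁ = g₁ e^(−E₁/kT) / Z = 0.07151/3.681 = 0.019.

0.019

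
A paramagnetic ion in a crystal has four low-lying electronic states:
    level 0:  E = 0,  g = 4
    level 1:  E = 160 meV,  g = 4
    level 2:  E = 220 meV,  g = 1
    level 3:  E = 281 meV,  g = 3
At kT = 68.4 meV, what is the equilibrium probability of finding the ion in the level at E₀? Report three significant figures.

0.894

Eᵢ/kT = 0, 2.3392, 3.2164, 4.1082.
Z = Σ gᵢe^(−Eᵢ/kT) = 4·e^(−0) + 4·e^(−2.3392) + 1·e^(−3.2164) + 3·e^(−4.1082) = 4.0000 + 0.38562 + 0.040099 + 0.049312 = 4.4750.
P₀ = g₀ e^(−E₀/kT) / Z = 4.0000/4.4750 = 0.894.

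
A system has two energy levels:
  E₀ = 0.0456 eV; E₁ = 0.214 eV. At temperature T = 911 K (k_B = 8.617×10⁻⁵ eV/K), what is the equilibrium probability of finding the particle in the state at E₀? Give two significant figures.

0.90

k_BT = 8.617×10⁻⁵ × 911 K = 0.07850 eV.
Eᵢ/kT = 0.5809, 2.726.
Z = Σ e^(−Eᵢ/kT) = e^(−0.5809) + e^(−2.726) = 0.5594 + 0.06548 = 0.6249.
P₀ = e^(−E₀/kT) / Z = 0.5594/0.6249 = 0.90.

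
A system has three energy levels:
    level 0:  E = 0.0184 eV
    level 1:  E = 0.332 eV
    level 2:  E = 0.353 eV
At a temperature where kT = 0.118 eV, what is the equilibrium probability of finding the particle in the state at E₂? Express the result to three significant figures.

Eᵢ/kT = 0.15593, 2.8136, 2.9915.
Z = Σ e^(−Eᵢ/kT) = e^(−0.15593) + e^(−2.8136) + e^(−2.9915) = 0.85562 + 0.059989 + 0.050212 = 0.96582.
P₂ = e^(−E₂/kT) / Z = 0.050212/0.96582 = 0.0520.

0.0520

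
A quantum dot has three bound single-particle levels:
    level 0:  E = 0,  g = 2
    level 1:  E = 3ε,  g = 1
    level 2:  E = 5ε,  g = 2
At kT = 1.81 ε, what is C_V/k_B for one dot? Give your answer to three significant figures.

Eᵢ/kT = 0, 1.6575, 2.7624.
Z = Σ gᵢe^(−Eᵢ/kT) = 2·e^(−0) + 1·e^(−1.6575) + 2·e^(−2.7624) = 2.0000 + 0.19061 + 0.12628 = 2.3169.
⟨E⟩ = 0.51933 ε, ⟨E²⟩ = 2.1030 ε².
C_V/k_B = (⟨E²⟩ − ⟨E⟩²)/(kT)² = (2.1030 − 0.26970)/3.2761 = 0.560.

0.560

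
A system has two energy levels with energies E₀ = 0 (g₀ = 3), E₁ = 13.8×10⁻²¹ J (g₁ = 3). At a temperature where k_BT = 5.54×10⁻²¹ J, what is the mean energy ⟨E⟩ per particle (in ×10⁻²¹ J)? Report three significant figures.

Eᵢ/kT = 0, 2.4910.
Z = Σ gᵢe^(−Eᵢ/kT) = 3·e^(−0) + 3·e^(−2.4910) = 3.0000 + 0.24848 = 3.2485.
⟨E⟩ = Σ Eᵢ gᵢe^(−Eᵢ/kT) / Z = (0·3.0000 + 13.8·0.24848) / 3.2485 = 1.06 ×10⁻²¹ J.

1.06 ×10⁻²¹ J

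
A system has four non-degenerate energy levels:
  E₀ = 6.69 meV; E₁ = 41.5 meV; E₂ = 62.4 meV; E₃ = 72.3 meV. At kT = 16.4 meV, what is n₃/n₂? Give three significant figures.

0.547

n₃/n₂ = exp[−(E₃−E₂)/kT] = exp(−(9.9 meV)/(16.4 meV)) = exp(-0.60366) = 0.547.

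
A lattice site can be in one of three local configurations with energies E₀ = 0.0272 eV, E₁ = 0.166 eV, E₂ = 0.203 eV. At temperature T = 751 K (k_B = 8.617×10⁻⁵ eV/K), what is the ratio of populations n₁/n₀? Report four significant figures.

k_BT = 8.617×10⁻⁵ × 751 K = 0.0647137 eV.
n₁/n₀ = exp[−(E₁−E₀)/kT] = exp(−(0.1388 eV)/(0.0647137 eV)) = exp(-2.14483) = 0.1171.

0.1171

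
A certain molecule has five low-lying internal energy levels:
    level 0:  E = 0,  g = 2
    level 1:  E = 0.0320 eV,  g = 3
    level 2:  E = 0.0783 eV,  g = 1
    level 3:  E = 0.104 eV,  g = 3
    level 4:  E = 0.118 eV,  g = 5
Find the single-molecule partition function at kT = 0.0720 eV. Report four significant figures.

Z = 5.939

Eᵢ/kT = 0, 0.444444, 1.08750, 1.44444, 1.63889.
Z = Σ gᵢe^(−Eᵢ/kT) = 2·e^(−0) + 3·e^(−0.444444) + 1·e^(−1.08750) + 3·e^(−1.44444) + 5·e^(−1.63889) = 2.00000 + 1.92354 + 0.337058 + 0.707634 + 0.970977 = 5.93921.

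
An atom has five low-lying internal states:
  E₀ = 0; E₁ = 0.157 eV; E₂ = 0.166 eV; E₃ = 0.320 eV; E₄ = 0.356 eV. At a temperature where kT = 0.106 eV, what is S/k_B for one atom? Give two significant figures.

Eᵢ/kT = 0, 1.481, 1.566, 3.019, 3.358.
Z = Σ e^(−Eᵢ/kT) = e^(−0) + e^(−1.481) + e^(−1.566) + e^(−3.019) + e^(−3.358) = 1.000 + 0.2274 + 0.2089 + 0.04885 + 0.03480 = 1.520.
⟨E⟩ = Σ EᵢPᵢ = 0.06474 eV.
S/k_B = ln Z + ⟨E⟩/kT = ln(1.520) + 0.06474/0.106 = 0.4187 + 0.6108 = 1.0.

1.0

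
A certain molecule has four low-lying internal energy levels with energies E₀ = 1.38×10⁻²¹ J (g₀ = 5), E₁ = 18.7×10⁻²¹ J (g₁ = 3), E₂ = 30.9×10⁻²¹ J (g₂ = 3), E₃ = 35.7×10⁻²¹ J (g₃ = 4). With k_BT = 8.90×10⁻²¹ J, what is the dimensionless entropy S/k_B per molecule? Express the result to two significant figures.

2.0

Eᵢ/kT = 0.1551, 2.101, 3.472, 4.011.
Z = Σ gᵢe^(−Eᵢ/kT) = 5·e^(−0.1551) + 3·e^(−2.101) + 3·e^(−3.472) + 4·e^(−4.011) = 4.282 + 0.3670 + 0.09316 + 0.07246 = 4.815.
⟨E⟩ = Σ EᵢPᵢ = 3.788 ×10⁻²¹ J.
S/k_B = ln Z + ⟨E⟩/kT = ln(4.815) + 3.788/8.90 = 1.572 + 0.4256 = 2.0.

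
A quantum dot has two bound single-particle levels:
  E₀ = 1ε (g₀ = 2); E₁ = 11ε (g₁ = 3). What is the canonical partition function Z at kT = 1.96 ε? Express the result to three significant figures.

Z = 1.21

Eᵢ/kT = 0.51020, 5.6122.
Z = Σ gᵢe^(−Eᵢ/kT) = 2·e^(−0.51020) + 3·e^(−5.6122) = 1.2008 + 0.010959 = 1.2118.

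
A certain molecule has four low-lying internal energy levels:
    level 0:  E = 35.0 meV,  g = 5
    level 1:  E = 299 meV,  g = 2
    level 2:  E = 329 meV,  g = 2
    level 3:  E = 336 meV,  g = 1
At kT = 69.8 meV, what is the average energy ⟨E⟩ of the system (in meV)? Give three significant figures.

39.9 meV

Eᵢ/kT = 0.50143, 4.2837, 4.7135, 4.8138.
Z = Σ gᵢe^(−Eᵢ/kT) = 5·e^(−0.50143) + 2·e^(−4.2837) + 2·e^(−4.7135) + 1·e^(−4.8138) = 3.0283 + 0.027583 + 0.017947 + 0.0081170 = 3.0819.
⟨E⟩ = Σ Eᵢ gᵢe^(−Eᵢ/kT) / Z = (35.0·3.0283 + 299·0.027583 + 329·0.017947 + 336·0.0081170) / 3.0819 = 39.9 meV.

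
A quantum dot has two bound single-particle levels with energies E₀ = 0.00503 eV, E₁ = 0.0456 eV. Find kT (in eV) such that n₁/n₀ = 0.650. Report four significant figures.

n₁/n₀ = exp[−(E₁−E₀)/kT] = 0.650.
⇒ (E₁−E₀)/kT = ln(1/0.650) = ln(1.53846) = 0.430782.
kT = 0.04057 eV / 0.430782 = 0.09418 eV.

0.09418 eV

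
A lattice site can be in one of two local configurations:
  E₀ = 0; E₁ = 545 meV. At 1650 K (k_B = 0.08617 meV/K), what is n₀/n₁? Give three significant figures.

46.2

k_BT = 0.08617 × 1650 K = 142.18 meV.
n₀/n₁ = exp[−(E₀−E₁)/kT] = exp(−(-545 meV)/(142.18 meV)) = exp(3.8332) = 46.2.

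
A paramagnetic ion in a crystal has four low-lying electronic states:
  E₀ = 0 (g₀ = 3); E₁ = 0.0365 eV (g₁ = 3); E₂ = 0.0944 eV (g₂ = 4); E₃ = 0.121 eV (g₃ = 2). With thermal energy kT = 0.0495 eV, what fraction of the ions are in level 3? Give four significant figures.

Eᵢ/kT = 0, 0.737374, 1.90707, 2.44444.
Z = Σ gᵢe^(−Eᵢ/kT) = 3·e^(−0) + 3·e^(−0.737374) + 4·e^(−1.90707) + 2·e^(−2.44444) = 3.00000 + 1.43511 + 0.594060 + 0.173549 = 5.20272.
P₃ = g₃ e^(−E₃/kT) / Z = 0.173549/5.20272 = 0.03336.

0.03336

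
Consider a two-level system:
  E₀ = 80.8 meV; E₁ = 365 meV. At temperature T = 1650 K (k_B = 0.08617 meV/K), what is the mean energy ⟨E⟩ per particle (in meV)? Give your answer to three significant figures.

k_BT = 0.08617 × 1650 K = 142.18 meV.
Eᵢ/kT = 0.56829, 2.5672.
Z = Σ e^(−Eᵢ/kT) = e^(−0.56829) + e^(−2.5672) = 0.56649 + 0.076750 = 0.64324.
⟨E⟩ = Σ Eᵢ e^(−Eᵢ/kT) / Z = (80.8·0.56649 + 365·0.076750) / 0.64324 = 115 meV.

115 meV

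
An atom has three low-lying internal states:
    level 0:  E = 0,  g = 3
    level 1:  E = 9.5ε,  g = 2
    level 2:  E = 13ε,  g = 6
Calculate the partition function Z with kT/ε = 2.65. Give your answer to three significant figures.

Eᵢ/kT = 0, 3.5849, 4.9057.
Z = Σ gᵢe^(−Eᵢ/kT) = 3·e^(−0) + 2·e^(−3.5849) + 6·e^(−4.9057) = 3.0000 + 0.055479 + 0.044426 = 3.0999.

Z = 3.10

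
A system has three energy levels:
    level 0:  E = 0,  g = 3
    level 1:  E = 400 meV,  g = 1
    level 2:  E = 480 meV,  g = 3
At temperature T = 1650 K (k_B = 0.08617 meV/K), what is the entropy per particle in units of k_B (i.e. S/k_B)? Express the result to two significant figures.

1.3

k_BT = 0.08617 × 1650 K = 142.2 meV.
Eᵢ/kT = 0, 2.813, 3.376.
Z = Σ gᵢe^(−Eᵢ/kT) = 3·e^(−0) + 1·e^(−2.813) + 3·e^(−3.376) = 3.000 + 0.06002 + 0.1026 = 3.163.
⟨E⟩ = Σ EᵢPᵢ = 23.16 meV.
S/k_B = ln Z + ⟨E⟩/kT = ln(3.163) + 23.16/142.2 = 1.152 + 0.1629 = 1.3.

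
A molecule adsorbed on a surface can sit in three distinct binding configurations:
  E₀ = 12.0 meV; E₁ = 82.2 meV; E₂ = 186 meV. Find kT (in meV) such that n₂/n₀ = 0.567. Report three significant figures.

307 meV

n₂/n₀ = exp[−(E₂−E₀)/kT] = 0.567.
⇒ (E₂−E₀)/kT = ln(1/0.567) = ln(1.7637) = 0.56741.
kT = 174.0 meV / 0.56741 = 307 meV.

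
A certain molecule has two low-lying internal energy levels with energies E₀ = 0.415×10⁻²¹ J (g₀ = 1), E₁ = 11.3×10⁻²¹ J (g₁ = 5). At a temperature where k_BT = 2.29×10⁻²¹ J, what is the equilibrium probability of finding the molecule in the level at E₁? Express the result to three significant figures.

Eᵢ/kT = 0.18122, 4.9345.
Z = Σ gᵢe^(−Eᵢ/kT) = 1·e^(−0.18122) + 5·e^(−4.9345) = 0.83425 + 0.035970 = 0.87022.
P₁ = g₁ e^(−E₁/kT) / Z = 0.035970/0.87022 = 0.0413.

0.0413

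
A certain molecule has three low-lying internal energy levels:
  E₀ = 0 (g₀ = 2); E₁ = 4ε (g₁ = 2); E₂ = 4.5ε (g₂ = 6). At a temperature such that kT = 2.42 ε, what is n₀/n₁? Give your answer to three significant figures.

n₀/n₁ = (g₀/g₁) exp[−(E₀−E₁)/kT] = (2/2) × exp(−(-4ε)/(2.42ε)) = (2/2) × exp(1.6529) = 5.22.

5.22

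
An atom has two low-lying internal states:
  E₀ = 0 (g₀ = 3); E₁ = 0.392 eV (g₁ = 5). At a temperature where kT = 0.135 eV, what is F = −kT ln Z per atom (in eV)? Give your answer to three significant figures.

Eᵢ/kT = 0, 2.9037.
Z = Σ gᵢe^(−Eᵢ/kT) = 3·e^(−0) + 5·e^(−2.9037) = 3.0000 + 0.27410 = 3.2741.
F = −kT ln Z = −0.135 × ln(3.2741) = −0.135 × 1.1860 = -0.160 eV.

-0.160 eV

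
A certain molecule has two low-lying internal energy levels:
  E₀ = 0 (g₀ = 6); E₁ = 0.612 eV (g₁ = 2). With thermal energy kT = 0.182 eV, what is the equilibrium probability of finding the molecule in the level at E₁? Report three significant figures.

0.0114

Eᵢ/kT = 0, 3.3626.
Z = Σ gᵢe^(−Eᵢ/kT) = 6·e^(−0) + 2·e^(−3.3626) = 6.0000 + 0.069290 = 6.0693.
P₁ = g₁ e^(−E₁/kT) / Z = 0.069290/6.0693 = 0.0114.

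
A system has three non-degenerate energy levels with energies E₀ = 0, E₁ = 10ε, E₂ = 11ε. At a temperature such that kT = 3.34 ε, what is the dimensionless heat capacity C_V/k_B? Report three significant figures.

0.721

Eᵢ/kT = 0, 2.9940, 3.2934.
Z = Σ e^(−Eᵢ/kT) = e^(−0) + e^(−2.9940) + e^(−3.2934) = 1.0000 + 0.050087 + 0.037127 = 1.0872.
⟨E⟩ = 0.83634 ε, ⟨E²⟩ = 8.7390 ε².
C_V/k_B = (⟨E²⟩ − ⟨E⟩²)/(kT)² = (8.7390 − 0.69946)/11.156 = 0.721.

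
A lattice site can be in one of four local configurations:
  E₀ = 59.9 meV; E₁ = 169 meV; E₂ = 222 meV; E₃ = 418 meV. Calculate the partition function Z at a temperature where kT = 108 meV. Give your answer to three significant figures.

Eᵢ/kT = 0.55463, 1.5648, 2.0556, 3.8704.
Z = Σ e^(−Eᵢ/kT) = e^(−0.55463) + e^(−1.5648) + e^(−2.0556) + e^(−3.8704) = 0.57428 + 0.20913 + 0.12802 + 0.020850 = 0.93228.

Z = 0.932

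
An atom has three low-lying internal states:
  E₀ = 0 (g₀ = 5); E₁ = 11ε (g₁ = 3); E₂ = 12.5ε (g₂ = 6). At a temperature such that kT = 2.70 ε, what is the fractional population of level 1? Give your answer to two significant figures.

Eᵢ/kT = 0, 4.074, 4.630.
Z = Σ gᵢe^(−Eᵢ/kT) = 5·e^(−0) + 3·e^(−4.074) + 6·e^(−4.630) = 5.000 + 0.05103 + 0.05853 = 5.110.
P₁ = g₁ e^(−E₁/kT) / Z = 0.05103/5.110 = 0.010.

0.010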